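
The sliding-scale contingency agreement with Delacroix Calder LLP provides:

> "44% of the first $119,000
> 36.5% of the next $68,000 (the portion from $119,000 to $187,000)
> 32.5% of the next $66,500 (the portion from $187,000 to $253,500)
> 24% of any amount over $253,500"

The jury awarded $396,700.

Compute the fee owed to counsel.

First $119,000 at 44% = $52,360.00
Next $68,000 at 36.5% = $24,820.00
Next $66,500 at 32.5% = $21,612.50
Remaining $143,200 at 24% = $34,368.00
Fee: $52,360.00 + $24,820.00 + $21,612.50 + $34,368.00 = $133,160.50

$133,160.50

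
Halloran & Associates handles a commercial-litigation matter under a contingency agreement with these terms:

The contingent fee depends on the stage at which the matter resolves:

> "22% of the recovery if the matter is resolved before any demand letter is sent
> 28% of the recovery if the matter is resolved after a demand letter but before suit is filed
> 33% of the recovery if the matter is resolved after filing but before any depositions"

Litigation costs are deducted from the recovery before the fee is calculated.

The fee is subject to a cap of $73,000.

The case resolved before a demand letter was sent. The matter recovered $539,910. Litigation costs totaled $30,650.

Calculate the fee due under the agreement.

Fee base (net of costs): $539,910 − $30,650 = $509,260
The matter resolved before a demand letter was sent, so the 22% rate applies.
$509,260 × 22% = $112,037.20
$112,037.20 exceeds the $73,000 cap, so the fee is capped at $73,000.00.

$73,000.00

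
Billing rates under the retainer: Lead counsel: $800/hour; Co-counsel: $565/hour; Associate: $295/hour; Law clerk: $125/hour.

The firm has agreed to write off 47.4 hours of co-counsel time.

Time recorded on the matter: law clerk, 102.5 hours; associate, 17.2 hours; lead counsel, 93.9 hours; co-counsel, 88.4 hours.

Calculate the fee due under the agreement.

$116,171.50

Lead counsel: 93.9 × $800 = $75,120.00
Co-counsel: 88.4 × $565 = $49,946.00
Associate: 17.2 × $295 = $5,074.00
Law clerk: 102.5 × $125 = $12,812.50
Subtotal: $142,952.50
Write-off: 47.4 × $565 = $26,781.00
Total: $142,952.50 − $26,781.00 = $116,171.50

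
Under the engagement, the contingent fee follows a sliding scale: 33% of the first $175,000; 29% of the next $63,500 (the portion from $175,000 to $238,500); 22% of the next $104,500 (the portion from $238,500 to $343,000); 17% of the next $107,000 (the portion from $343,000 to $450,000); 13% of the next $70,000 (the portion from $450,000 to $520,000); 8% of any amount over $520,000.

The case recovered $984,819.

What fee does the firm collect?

$163,630.52

First $175,000 at 33% = $57,750.00
Next $63,500 at 29% = $18,415.00
Next $104,500 at 22% = $22,990.00
Next $107,000 at 17% = $18,190.00
Next $70,000 at 13% = $9,100.00
Remaining $464,819 at 8% = $37,185.52
Fee: $57,750.00 + $18,415.00 + $22,990.00 + $18,190.00 + $9,100.00 + $37,185.52 = $163,630.52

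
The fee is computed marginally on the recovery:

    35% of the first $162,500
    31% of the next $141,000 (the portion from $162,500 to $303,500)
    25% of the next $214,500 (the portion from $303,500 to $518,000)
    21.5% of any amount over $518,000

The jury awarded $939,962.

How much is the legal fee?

$244,931.83

First $162,500 at 35% = $56,875.00
Next $141,000 at 31% = $43,710.00
Next $214,500 at 25% = $53,625.00
Remaining $421,962 at 21.5% = $90,721.83
Fee: $56,875.00 + $43,710.00 + $53,625.00 + $90,721.83 = $244,931.83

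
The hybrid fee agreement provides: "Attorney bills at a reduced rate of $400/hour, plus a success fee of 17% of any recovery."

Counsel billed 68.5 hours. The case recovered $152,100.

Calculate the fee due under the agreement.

$53,257.00

Hourly: 68.5 × $400 = $27,400.00
Success fee: 17% of $152,100 = $25,857.00
Total: $27,400.00 + $25,857.00 = $53,257.00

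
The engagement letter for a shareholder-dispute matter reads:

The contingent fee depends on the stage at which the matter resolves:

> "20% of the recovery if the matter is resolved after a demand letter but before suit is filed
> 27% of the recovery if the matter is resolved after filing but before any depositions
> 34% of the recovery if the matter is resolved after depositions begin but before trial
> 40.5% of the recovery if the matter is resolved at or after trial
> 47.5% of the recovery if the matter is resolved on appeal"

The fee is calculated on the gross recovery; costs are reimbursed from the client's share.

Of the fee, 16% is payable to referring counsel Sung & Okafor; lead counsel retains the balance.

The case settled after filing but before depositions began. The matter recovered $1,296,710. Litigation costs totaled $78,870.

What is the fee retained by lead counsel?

Fee base is the gross recovery, $1,296,710; costs are reimbursed separately.
The matter settled after filing but before depositions began, so the 27% rate applies.
$1,296,710 × 27% = $350,111.70
Referral share: 16% of $350,111.70 = $56,017.87; lead counsel retains $350,111.70 − $56,017.87 = $294,093.83.

$294,093.83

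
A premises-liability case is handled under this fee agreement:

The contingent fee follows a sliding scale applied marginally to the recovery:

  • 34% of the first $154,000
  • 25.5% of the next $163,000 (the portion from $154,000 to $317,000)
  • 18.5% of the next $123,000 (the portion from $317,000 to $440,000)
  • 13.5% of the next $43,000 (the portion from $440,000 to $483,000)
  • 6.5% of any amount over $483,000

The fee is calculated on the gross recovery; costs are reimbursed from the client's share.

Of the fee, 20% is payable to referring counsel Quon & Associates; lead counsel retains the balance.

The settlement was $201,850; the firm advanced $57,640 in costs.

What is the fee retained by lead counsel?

Fee base is the gross recovery, $201,850; costs are reimbursed separately.
First $154,000 at 34% = $52,360.00
Remaining $47,850 at 25.5% = $12,201.75
Fee: $52,360.00 + $12,201.75 = $64,561.75
Referral share: 20% of $64,561.75 = $12,912.35; lead counsel retains $64,561.75 − $12,912.35 = $51,649.40.

$51,649.40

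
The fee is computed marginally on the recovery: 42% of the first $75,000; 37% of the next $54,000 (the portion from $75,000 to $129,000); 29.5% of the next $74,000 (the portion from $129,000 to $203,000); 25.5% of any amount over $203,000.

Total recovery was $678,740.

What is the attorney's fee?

$194,623.70

First $75,000 at 42% = $31,500.00
Next $54,000 at 37% = $19,980.00
Next $74,000 at 29.5% = $21,830.00
Remaining $475,740 at 25.5% = $121,313.70
Fee: $31,500.00 + $19,980.00 + $21,830.00 + $121,313.70 = $194,623.70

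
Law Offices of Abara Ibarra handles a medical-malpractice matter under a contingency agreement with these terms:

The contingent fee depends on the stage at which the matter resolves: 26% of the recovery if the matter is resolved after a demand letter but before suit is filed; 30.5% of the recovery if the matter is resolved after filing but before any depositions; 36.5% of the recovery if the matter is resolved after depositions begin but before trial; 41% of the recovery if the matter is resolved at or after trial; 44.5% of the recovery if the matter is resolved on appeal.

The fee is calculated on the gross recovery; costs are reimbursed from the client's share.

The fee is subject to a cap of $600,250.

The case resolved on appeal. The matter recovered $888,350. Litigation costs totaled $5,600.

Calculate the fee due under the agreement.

$395,315.75

Fee base is the gross recovery, $888,350; costs are reimbursed separately.
The matter resolved on appeal, so the 44.5% rate applies.
$888,350 × 44.5% = $395,315.75
$395,315.75 is under the $600,250 cap.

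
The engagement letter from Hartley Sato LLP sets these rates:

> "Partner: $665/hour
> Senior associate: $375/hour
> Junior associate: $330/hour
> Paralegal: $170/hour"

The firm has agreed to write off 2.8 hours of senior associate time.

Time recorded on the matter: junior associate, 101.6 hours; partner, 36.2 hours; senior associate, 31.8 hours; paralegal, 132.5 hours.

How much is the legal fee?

$91,001.00

Partner: 36.2 × $665 = $24,073.00
Senior associate: 31.8 × $375 = $11,925.00
Junior associate: 101.6 × $330 = $33,528.00
Paralegal: 132.5 × $170 = $22,525.00
Subtotal: $92,051.00
Write-off: 2.8 × $375 = $1,050.00
Total: $92,051.00 − $1,050.00 = $91,001.00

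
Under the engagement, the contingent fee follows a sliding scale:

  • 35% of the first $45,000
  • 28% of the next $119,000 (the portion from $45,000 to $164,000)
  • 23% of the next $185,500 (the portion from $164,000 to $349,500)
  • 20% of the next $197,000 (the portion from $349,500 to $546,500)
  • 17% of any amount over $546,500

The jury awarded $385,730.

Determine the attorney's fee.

First $45,000 at 35% = $15,750.00
Next $119,000 at 28% = $33,320.00
Next $185,500 at 23% = $42,665.00
Remaining $36,230 at 20% = $7,246.00
Fee: $15,750.00 + $33,320.00 + $42,665.00 + $7,246.00 = $98,981.00

$98,981.00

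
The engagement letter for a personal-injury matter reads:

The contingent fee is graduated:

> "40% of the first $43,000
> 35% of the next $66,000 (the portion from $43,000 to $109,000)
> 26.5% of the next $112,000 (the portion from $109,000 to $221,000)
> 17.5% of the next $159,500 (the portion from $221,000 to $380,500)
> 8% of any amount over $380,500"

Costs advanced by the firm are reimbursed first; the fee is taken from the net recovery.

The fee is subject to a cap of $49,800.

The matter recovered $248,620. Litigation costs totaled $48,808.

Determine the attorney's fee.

Fee base (net of costs): $248,620 − $48,808 = $199,812
First $43,000 at 40% = $17,200.00
Next $66,000 at 35% = $23,100.00
Remaining $90,812 at 26.5% = $24,065.18
Fee: $17,200.00 + $23,100.00 + $24,065.18 = $64,365.18
$64,365.18 exceeds the $49,800 cap, so the fee is capped at $49,800.00.

$49,800.00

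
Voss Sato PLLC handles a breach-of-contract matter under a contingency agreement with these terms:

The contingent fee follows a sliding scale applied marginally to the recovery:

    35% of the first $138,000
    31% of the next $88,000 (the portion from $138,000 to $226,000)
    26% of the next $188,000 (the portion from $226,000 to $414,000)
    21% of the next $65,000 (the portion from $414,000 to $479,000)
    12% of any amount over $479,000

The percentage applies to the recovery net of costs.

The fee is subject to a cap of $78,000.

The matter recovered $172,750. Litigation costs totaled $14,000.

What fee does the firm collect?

$54,732.50

Fee base (net of costs): $172,750 − $14,000 = $158,750
First $138,000 at 35% = $48,300.00
Remaining $20,750 at 31% = $6,432.50
Fee: $48,300.00 + $6,432.50 = $54,732.50
$54,732.50 is under the $78,000 cap.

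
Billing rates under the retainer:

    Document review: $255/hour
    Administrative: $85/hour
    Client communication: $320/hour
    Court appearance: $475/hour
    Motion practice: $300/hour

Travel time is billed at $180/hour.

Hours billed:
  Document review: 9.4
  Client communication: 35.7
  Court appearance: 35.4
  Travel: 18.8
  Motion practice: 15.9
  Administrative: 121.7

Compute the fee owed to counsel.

$49,134.50

Document review: 9.4 × $255 = $2,397.00
Administrative: 121.7 × $85 = $10,344.50
Client communication: 35.7 × $320 = $11,424.00
Court appearance: 35.4 × $475 = $16,815.00
Motion practice: 15.9 × $300 = $4,770.00
Subtotal: $2,397.00 + $10,344.50 + $11,424.00 + $16,815.00 + $4,770.00 = $45,750.50
Travel: 18.8 × $180 = $3,384.00
Total: $45,750.50 + $3,384.00 = $49,134.50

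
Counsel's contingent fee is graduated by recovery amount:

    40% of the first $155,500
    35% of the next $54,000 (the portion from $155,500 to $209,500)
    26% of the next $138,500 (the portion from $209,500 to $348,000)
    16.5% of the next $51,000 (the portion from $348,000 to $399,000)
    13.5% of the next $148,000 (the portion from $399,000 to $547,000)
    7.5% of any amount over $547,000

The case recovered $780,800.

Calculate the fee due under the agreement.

First $155,500 at 40% = $62,200.00
Next $54,000 at 35% = $18,900.00
Next $138,500 at 26% = $36,010.00
Next $51,000 at 16.5% = $8,415.00
Next $148,000 at 13.5% = $19,980.00
Remaining $233,800 at 7.5% = $17,535.00
Fee: $62,200.00 + $18,900.00 + $36,010.00 + $8,415.00 + $19,980.00 + $17,535.00 = $163,040.00

$163,040.00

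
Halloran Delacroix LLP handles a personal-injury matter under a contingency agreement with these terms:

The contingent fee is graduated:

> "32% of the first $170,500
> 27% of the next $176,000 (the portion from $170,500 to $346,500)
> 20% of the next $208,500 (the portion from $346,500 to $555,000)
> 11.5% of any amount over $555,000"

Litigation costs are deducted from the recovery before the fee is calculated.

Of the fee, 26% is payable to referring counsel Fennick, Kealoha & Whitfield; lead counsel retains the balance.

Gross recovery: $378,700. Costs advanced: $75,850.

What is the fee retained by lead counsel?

Fee base (net of costs): $378,700 − $75,850 = $302,850
First $170,500 at 32% = $54,560.00
Remaining $132,350 at 27% = $35,734.50
Fee: $54,560.00 + $35,734.50 = $90,294.50
Referral share: 26% of $90,294.50 = $23,476.57; lead counsel retains $90,294.50 − $23,476.57 = $66,817.93.

$66,817.93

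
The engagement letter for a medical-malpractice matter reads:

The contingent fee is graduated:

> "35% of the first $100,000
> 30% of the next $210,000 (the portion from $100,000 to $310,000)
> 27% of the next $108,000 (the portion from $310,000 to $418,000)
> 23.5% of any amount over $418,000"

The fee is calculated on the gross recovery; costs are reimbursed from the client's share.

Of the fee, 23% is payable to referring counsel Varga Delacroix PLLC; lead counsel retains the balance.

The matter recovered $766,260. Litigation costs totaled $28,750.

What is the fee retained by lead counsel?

Fee base is the gross recovery, $766,260; costs are reimbursed separately.
First $100,000 at 35% = $35,000.00
Next $210,000 at 30% = $63,000.00
Next $108,000 at 27% = $29,160.00
Remaining $348,260 at 23.5% = $81,841.10
Fee: $35,000.00 + $63,000.00 + $29,160.00 + $81,841.10 = $209,001.10
Referral share: 23% of $209,001.10 = $48,070.25; lead counsel retains $209,001.10 − $48,070.25 = $160,930.85.

$160,930.85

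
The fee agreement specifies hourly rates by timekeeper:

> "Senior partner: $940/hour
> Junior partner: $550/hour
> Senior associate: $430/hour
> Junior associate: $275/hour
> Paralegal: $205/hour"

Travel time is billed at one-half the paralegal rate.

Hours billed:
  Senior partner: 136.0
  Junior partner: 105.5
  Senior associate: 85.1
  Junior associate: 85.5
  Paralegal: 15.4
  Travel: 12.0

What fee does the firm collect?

$250,357.50

Senior partner: 136.0 × $940 = $127,840.00
Junior partner: 105.5 × $550 = $58,025.00
Senior associate: 85.1 × $430 = $36,593.00
Junior associate: 85.5 × $275 = $23,512.50
Paralegal: 15.4 × $205 = $3,157.00
Subtotal: $127,840.00 + $58,025.00 + $36,593.00 + $23,512.50 + $3,157.00 = $249,127.50
Travel: 12.0 × ($205 ÷ 2) = 12.0 × $102.50 = $1,230.00
Total: $249,127.50 + $1,230.00 = $250,357.50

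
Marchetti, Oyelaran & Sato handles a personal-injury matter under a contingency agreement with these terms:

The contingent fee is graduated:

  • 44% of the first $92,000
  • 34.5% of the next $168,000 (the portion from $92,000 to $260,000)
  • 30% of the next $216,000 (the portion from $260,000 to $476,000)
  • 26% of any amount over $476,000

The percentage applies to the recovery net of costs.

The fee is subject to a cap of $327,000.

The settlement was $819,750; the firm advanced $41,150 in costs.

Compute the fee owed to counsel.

Fee base (net of costs): $819,750 − $41,150 = $778,600
First $92,000 at 44% = $40,480.00
Next $168,000 at 34.5% = $57,960.00
Next $216,000 at 30% = $64,800.00
Remaining $302,600 at 26% = $78,676.00
Fee: $40,480.00 + $57,960.00 + $64,800.00 + $78,676.00 = $241,916.00
$241,916.00 is under the $327,000 cap.

$241,916.00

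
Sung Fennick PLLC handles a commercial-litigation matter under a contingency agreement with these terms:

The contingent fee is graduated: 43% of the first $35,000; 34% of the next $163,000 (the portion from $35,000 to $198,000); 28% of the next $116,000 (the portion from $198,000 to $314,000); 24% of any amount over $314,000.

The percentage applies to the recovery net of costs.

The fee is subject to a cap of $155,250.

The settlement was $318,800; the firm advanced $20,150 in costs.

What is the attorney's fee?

$98,652.00

Fee base (net of costs): $318,800 − $20,150 = $298,650
First $35,000 at 43% = $15,050.00
Next $163,000 at 34% = $55,420.00
Remaining $100,650 at 28% = $28,182.00
Fee: $15,050.00 + $55,420.00 + $28,182.00 = $98,652.00
$98,652.00 is under the $155,250 cap.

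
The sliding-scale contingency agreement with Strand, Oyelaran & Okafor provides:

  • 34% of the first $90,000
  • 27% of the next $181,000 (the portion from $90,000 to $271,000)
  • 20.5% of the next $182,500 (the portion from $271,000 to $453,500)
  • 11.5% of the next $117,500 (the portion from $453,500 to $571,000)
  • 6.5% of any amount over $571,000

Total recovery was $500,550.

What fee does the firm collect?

First $90,000 at 34% = $30,600.00
Next $181,000 at 27% = $48,870.00
Next $182,500 at 20.5% = $37,412.50
Remaining $47,050 at 11.5% = $5,410.75
Fee: $30,600.00 + $48,870.00 + $37,412.50 + $5,410.75 = $122,293.25

$122,293.25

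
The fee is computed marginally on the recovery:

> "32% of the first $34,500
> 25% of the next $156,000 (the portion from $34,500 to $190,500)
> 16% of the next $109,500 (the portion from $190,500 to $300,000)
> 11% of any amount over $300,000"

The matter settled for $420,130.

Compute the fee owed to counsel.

First $34,500 at 32% = $11,040.00
Next $156,000 at 25% = $39,000.00
Next $109,500 at 16% = $17,520.00
Remaining $120,130 at 11% = $13,214.30
Fee: $11,040.00 + $39,000.00 + $17,520.00 + $13,214.30 = $80,774.30

$80,774.30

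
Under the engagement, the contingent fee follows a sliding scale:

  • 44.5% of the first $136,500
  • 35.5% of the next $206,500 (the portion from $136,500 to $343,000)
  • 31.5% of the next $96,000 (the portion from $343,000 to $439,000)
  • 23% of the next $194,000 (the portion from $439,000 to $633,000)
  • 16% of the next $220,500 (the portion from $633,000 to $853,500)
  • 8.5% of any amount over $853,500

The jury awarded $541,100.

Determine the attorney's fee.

$187,773.00

First $136,500 at 44.5% = $60,742.50
Next $206,500 at 35.5% = $73,307.50
Next $96,000 at 31.5% = $30,240.00
Remaining $102,100 at 23% = $23,483.00
Fee: $60,742.50 + $73,307.50 + $30,240.00 + $23,483.00 = $187,773.00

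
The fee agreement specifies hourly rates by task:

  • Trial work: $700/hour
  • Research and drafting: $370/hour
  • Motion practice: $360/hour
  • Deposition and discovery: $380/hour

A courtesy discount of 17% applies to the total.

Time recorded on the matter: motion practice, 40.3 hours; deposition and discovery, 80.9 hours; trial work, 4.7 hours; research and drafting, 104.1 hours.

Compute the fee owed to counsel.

Trial work: 4.7 × $700 = $3,290.00
Research and drafting: 104.1 × $370 = $38,517.00
Motion practice: 40.3 × $360 = $14,508.00
Deposition and discovery: 80.9 × $380 = $30,742.00
Subtotal: $87,057.00
Less 17% discount: −$14,799.69
Total: $87,057.00 − $14,799.69 = $72,257.31

$72,257.31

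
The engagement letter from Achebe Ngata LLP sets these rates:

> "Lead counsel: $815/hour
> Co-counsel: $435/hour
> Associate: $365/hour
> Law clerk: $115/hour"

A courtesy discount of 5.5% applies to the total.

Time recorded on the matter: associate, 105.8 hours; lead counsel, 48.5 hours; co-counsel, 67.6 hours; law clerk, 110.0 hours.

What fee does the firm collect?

$113,589.47

Lead counsel: 48.5 × $815 = $39,527.50
Co-counsel: 67.6 × $435 = $29,406.00
Associate: 105.8 × $365 = $38,617.00
Law clerk: 110.0 × $115 = $12,650.00
Subtotal: $120,200.50
Less 5.5% discount: −$6,611.03
Total: $120,200.50 − $6,611.03 = $113,589.47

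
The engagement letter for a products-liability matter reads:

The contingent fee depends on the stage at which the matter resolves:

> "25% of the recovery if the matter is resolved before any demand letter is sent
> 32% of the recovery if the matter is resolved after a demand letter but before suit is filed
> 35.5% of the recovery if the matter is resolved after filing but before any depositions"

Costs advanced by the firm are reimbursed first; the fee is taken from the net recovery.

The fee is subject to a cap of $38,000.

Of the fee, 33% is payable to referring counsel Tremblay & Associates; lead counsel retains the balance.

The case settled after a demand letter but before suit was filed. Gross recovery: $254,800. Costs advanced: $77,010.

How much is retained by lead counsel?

$25,460.00

Fee base (net of costs): $254,800 − $77,010 = $177,790
The matter settled after a demand letter but before suit was filed, so the 32% rate applies.
$177,790 × 32% = $56,892.80
$56,892.80 exceeds the $38,000 cap, so the fee is capped at $38,000.00.
Referral share: 33% of $38,000.00 = $12,540.00; lead counsel retains $38,000.00 − $12,540.00 = $25,460.00.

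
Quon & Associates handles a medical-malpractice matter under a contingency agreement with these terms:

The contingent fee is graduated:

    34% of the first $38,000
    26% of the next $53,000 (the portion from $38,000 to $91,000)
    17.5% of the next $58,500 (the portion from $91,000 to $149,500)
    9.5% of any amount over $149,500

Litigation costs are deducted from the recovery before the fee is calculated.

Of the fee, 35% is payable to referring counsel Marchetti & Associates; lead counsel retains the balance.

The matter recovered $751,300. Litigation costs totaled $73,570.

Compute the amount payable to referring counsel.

Fee base (net of costs): $751,300 − $73,570 = $677,730
First $38,000 at 34% = $12,920.00
Next $53,000 at 26% = $13,780.00
Next $58,500 at 17.5% = $10,237.50
Remaining $528,230 at 9.5% = $50,181.85
Fee: $12,920.00 + $13,780.00 + $10,237.50 + $50,181.85 = $87,119.35
Referral share: 35% of $87,119.35 = $30,491.77; lead counsel retains $87,119.35 − $30,491.77 = $56,627.58.

$30,491.77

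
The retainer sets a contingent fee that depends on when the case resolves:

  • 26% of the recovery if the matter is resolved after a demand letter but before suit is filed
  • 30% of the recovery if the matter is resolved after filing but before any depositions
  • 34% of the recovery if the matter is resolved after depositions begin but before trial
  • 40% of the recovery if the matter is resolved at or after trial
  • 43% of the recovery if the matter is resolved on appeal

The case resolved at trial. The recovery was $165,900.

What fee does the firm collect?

The matter resolved at trial, so the 40% rate applies.
$165,900 × 40% = $66,360.00

$66,360.00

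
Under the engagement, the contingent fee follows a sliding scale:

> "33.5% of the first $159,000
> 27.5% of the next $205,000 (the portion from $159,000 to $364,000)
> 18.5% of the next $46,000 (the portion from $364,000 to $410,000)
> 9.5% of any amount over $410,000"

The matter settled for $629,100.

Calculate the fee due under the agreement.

$138,964.50

First $159,000 at 33.5% = $53,265.00
Next $205,000 at 27.5% = $56,375.00
Next $46,000 at 18.5% = $8,510.00
Remaining $219,100 at 9.5% = $20,814.50
Fee: $53,265.00 + $56,375.00 + $8,510.00 + $20,814.50 = $138,964.50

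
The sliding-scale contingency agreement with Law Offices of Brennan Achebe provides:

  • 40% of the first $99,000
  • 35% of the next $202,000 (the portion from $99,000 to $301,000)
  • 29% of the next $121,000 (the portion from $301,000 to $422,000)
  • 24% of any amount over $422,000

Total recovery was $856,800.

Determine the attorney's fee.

First $99,000 at 40% = $39,600.00
Next $202,000 at 35% = $70,700.00
Next $121,000 at 29% = $35,090.00
Remaining $434,800 at 24% = $104,352.00
Fee: $39,600.00 + $70,700.00 + $35,090.00 + $104,352.00 = $249,742.00

$249,742.00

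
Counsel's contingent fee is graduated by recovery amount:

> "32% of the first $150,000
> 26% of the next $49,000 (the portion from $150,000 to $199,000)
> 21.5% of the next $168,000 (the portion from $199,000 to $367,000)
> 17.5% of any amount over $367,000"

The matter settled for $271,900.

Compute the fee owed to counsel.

$76,413.50

First $150,000 at 32% = $48,000.00
Next $49,000 at 26% = $12,740.00
Remaining $72,900 at 21.5% = $15,673.50
Fee: $48,000.00 + $12,740.00 + $15,673.50 = $76,413.50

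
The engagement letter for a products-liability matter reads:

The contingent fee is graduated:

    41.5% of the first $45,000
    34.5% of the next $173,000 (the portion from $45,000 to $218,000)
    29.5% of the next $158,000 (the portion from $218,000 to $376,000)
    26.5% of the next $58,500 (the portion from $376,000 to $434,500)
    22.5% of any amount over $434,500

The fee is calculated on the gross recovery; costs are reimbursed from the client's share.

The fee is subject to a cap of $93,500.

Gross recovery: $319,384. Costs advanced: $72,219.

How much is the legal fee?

Fee base is the gross recovery, $319,384; costs are reimbursed separately.
First $45,000 at 41.5% = $18,675.00
Next $173,000 at 34.5% = $59,685.00
Remaining $101,384 at 29.5% = $29,908.28
Fee: $18,675.00 + $59,685.00 + $29,908.28 = $108,268.28
$108,268.28 exceeds the $93,500 cap, so the fee is capped at $93,500.00.

$93,500.00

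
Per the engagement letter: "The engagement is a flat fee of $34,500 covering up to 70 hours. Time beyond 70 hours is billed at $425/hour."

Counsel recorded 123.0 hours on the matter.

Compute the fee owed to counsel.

Flat fee: $34,500.00
Excess hours: 123.0 − 70 = 53.0
Overrun: 53.0 × $425 = $22,525.00
Total: $34,500.00 + $22,525.00 = $57,025.00

$57,025.00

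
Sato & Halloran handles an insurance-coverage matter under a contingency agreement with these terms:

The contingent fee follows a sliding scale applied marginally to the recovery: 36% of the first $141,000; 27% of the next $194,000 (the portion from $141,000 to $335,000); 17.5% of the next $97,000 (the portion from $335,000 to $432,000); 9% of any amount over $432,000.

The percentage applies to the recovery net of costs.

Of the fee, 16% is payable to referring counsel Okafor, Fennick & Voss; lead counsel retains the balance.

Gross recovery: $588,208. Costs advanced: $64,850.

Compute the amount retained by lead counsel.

$107,803.26

Fee base (net of costs): $588,208 − $64,850 = $523,358
First $141,000 at 36% = $50,760.00
Next $194,000 at 27% = $52,380.00
Next $97,000 at 17.5% = $16,975.00
Remaining $91,358 at 9% = $8,222.22
Fee: $50,760.00 + $52,380.00 + $16,975.00 + $8,222.22 = $128,337.22
Referral share: 16% of $128,337.22 = $20,533.96; lead counsel retains $128,337.22 − $20,533.96 = $107,803.26.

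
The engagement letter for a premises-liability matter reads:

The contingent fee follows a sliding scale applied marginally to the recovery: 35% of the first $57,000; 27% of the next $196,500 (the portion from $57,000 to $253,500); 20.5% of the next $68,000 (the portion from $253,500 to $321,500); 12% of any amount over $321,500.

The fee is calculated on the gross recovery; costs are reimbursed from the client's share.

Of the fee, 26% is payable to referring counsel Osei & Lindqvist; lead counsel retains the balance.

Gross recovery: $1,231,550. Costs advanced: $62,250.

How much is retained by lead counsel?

Fee base is the gross recovery, $1,231,550; costs are reimbursed separately.
First $57,000 at 35% = $19,950.00
Next $196,500 at 27% = $53,055.00
Next $68,000 at 20.5% = $13,940.00
Remaining $910,050 at 12% = $109,206.00
Fee: $19,950.00 + $53,055.00 + $13,940.00 + $109,206.00 = $196,151.00
Referral share: 26% of $196,151.00 = $50,999.26; lead counsel retains $196,151.00 − $50,999.26 = $145,151.74.

$145,151.74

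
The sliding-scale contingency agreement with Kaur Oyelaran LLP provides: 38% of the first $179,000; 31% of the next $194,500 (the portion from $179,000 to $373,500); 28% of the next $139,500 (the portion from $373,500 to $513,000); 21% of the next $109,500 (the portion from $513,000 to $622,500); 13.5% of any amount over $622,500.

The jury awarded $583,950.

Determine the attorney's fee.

First $179,000 at 38% = $68,020.00
Next $194,500 at 31% = $60,295.00
Next $139,500 at 28% = $39,060.00
Remaining $70,950 at 21% = $14,899.50
Fee: $68,020.00 + $60,295.00 + $39,060.00 + $14,899.50 = $182,274.50

$182,274.50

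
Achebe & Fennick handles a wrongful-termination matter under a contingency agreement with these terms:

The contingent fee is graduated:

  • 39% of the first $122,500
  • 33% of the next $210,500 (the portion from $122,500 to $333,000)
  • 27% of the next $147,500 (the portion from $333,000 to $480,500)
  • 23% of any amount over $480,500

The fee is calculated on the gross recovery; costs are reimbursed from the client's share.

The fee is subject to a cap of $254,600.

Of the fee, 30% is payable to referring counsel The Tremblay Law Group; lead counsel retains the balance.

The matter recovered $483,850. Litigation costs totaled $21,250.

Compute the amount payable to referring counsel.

Fee base is the gross recovery, $483,850; costs are reimbursed separately.
First $122,500 at 39% = $47,775.00
Next $210,500 at 33% = $69,465.00
Next $147,500 at 27% = $39,825.00
Remaining $3,350 at 23% = $770.50
Fee: $47,775.00 + $69,465.00 + $39,825.00 + $770.50 = $157,835.50
$157,835.50 is under the $254,600 cap.
Referral share: 30% of $157,835.50 = $47,350.65; lead counsel retains $157,835.50 − $47,350.65 = $110,484.85.

$47,350.65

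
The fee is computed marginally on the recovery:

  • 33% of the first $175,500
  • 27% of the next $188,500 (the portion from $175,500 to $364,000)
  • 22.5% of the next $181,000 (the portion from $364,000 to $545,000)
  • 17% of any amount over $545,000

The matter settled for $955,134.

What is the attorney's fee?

First $175,500 at 33% = $57,915.00
Next $188,500 at 27% = $50,895.00
Next $181,000 at 22.5% = $40,725.00
Remaining $410,134 at 17% = $69,722.78
Fee: $57,915.00 + $50,895.00 + $40,725.00 + $69,722.78 = $219,257.78

$219,257.78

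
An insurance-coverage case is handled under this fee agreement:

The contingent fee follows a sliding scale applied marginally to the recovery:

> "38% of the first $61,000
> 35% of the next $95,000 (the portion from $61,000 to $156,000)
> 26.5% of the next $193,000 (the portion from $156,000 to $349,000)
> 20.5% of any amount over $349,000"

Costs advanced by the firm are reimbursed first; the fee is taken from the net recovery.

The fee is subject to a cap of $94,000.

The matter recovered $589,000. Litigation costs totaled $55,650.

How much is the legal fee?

Fee base (net of costs): $589,000 − $55,650 = $533,350
First $61,000 at 38% = $23,180.00
Next $95,000 at 35% = $33,250.00
Next $193,000 at 26.5% = $51,145.00
Remaining $184,350 at 20.5% = $37,791.75
Fee: $23,180.00 + $33,250.00 + $51,145.00 + $37,791.75 = $145,366.75
$145,366.75 exceeds the $94,000 cap, so the fee is capped at $94,000.00.

$94,000.00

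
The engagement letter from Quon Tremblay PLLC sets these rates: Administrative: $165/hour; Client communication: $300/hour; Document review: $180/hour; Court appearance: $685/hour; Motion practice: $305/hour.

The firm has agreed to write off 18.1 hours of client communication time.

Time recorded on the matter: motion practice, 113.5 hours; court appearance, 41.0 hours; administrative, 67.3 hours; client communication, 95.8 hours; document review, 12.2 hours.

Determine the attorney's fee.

$99,313.00

Administrative: 67.3 × $165 = $11,104.50
Client communication: 95.8 × $300 = $28,740.00
Document review: 12.2 × $180 = $2,196.00
Court appearance: 41.0 × $685 = $28,085.00
Motion practice: 113.5 × $305 = $34,617.50
Subtotal: $104,743.00
Write-off: 18.1 × $300 = $5,430.00
Total: $104,743.00 − $5,430.00 = $99,313.00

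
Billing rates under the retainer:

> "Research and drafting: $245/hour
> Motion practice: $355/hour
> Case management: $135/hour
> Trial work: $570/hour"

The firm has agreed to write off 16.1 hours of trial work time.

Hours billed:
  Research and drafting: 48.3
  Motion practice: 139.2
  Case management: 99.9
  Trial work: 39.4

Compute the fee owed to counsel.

Research and drafting: 48.3 × $245 = $11,833.50
Motion practice: 139.2 × $355 = $49,416.00
Case management: 99.9 × $135 = $13,486.50
Trial work: 39.4 × $570 = $22,458.00
Subtotal: $97,194.00
Write-off: 16.1 × $570 = $9,177.00
Total: $97,194.00 − $9,177.00 = $88,017.00

$88,017.00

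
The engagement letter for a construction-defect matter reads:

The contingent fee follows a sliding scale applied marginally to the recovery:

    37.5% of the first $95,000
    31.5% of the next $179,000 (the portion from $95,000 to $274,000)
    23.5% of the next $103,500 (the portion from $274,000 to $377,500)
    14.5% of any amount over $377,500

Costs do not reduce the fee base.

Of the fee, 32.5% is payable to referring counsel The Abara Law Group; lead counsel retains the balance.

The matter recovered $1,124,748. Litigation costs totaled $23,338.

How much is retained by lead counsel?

$151,661.34

Fee base is the gross recovery, $1,124,748; costs are reimbursed separately.
First $95,000 at 37.5% = $35,625.00
Next $179,000 at 31.5% = $56,385.00
Next $103,500 at 23.5% = $24,322.50
Remaining $747,248 at 14.5% = $108,350.96
Fee: $35,625.00 + $56,385.00 + $24,322.50 + $108,350.96 = $224,683.46
Referral share: 32.5% of $224,683.46 = $73,022.12; lead counsel retains $224,683.46 − $73,022.12 = $151,661.34.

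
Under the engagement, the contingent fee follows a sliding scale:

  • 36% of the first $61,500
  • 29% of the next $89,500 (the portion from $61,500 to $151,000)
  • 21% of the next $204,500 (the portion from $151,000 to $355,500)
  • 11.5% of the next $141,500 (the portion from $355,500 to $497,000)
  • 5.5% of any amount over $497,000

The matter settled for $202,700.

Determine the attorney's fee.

First $61,500 at 36% = $22,140.00
Next $89,500 at 29% = $25,955.00
Remaining $51,700 at 21% = $10,857.00
Fee: $22,140.00 + $25,955.00 + $10,857.00 = $58,952.00

$58,952.00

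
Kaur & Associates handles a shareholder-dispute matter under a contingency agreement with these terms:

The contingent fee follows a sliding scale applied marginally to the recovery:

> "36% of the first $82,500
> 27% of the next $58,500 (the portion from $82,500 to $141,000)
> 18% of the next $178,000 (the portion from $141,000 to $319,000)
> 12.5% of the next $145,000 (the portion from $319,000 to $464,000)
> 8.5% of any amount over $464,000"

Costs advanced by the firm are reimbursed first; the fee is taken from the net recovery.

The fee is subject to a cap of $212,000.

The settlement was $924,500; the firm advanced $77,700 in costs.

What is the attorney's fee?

Fee base (net of costs): $924,500 − $77,700 = $846,800
First $82,500 at 36% = $29,700.00
Next $58,500 at 27% = $15,795.00
Next $178,000 at 18% = $32,040.00
Next $145,000 at 12.5% = $18,125.00
Remaining $382,800 at 8.5% = $32,538.00
Fee: $29,700.00 + $15,795.00 + $32,040.00 + $18,125.00 + $32,538.00 = $128,198.00
$128,198.00 is under the $212,000 cap.

$128,198.00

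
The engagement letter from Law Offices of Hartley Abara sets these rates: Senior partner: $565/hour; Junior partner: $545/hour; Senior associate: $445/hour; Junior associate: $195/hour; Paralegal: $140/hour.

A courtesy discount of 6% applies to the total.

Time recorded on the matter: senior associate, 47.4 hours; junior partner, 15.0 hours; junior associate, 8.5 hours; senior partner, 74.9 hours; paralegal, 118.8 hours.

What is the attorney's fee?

Senior partner: 74.9 × $565 = $42,318.50
Junior partner: 15.0 × $545 = $8,175.00
Senior associate: 47.4 × $445 = $21,093.00
Junior associate: 8.5 × $195 = $1,657.50
Paralegal: 118.8 × $140 = $16,632.00
Subtotal: $89,876.00
Less 6% discount: −$5,392.56
Total: $89,876.00 − $5,392.56 = $84,483.44

$84,483.44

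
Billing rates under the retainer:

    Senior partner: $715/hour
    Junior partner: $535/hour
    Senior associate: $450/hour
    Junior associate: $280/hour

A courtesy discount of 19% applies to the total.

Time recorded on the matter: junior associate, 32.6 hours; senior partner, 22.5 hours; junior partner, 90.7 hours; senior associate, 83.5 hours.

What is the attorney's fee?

Senior partner: 22.5 × $715 = $16,087.50
Junior partner: 90.7 × $535 = $48,524.50
Senior associate: 83.5 × $450 = $37,575.00
Junior associate: 32.6 × $280 = $9,128.00
Subtotal: $111,315.00
Less 19% discount: −$21,149.85
Total: $111,315.00 − $21,149.85 = $90,165.15

$90,165.15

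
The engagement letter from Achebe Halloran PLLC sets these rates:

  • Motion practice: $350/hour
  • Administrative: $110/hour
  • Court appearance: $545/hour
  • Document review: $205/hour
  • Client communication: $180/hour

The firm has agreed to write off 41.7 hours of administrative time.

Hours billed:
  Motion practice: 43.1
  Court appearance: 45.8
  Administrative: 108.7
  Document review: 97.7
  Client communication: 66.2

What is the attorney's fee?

$79,360.50

Motion practice: 43.1 × $350 = $15,085.00
Administrative: 108.7 × $110 = $11,957.00
Court appearance: 45.8 × $545 = $24,961.00
Document review: 97.7 × $205 = $20,028.50
Client communication: 66.2 × $180 = $11,916.00
Subtotal: $83,947.50
Write-off: 41.7 × $110 = $4,587.00
Total: $83,947.50 − $4,587.00 = $79,360.50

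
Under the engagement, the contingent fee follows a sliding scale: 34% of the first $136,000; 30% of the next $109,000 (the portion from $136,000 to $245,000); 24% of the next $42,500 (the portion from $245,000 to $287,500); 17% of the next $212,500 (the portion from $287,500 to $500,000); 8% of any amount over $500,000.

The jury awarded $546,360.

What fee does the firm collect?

First $136,000 at 34% = $46,240.00
Next $109,000 at 30% = $32,700.00
Next $42,500 at 24% = $10,200.00
Next $212,500 at 17% = $36,125.00
Remaining $46,360 at 8% = $3,708.80
Fee: $46,240.00 + $32,700.00 + $10,200.00 + $36,125.00 + $3,708.80 = $128,973.80

$128,973.80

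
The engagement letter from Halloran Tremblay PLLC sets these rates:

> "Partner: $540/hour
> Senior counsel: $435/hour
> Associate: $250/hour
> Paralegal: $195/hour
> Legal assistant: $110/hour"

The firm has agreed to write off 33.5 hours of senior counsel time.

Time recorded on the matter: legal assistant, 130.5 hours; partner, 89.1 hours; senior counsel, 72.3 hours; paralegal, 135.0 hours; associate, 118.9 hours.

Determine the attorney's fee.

Partner: 89.1 × $540 = $48,114.00
Senior counsel: 72.3 × $435 = $31,450.50
Associate: 118.9 × $250 = $29,725.00
Paralegal: 135.0 × $195 = $26,325.00
Legal assistant: 130.5 × $110 = $14,355.00
Subtotal: $149,969.50
Write-off: 33.5 × $435 = $14,572.50
Total: $149,969.50 − $14,572.50 = $135,397.00

$135,397.00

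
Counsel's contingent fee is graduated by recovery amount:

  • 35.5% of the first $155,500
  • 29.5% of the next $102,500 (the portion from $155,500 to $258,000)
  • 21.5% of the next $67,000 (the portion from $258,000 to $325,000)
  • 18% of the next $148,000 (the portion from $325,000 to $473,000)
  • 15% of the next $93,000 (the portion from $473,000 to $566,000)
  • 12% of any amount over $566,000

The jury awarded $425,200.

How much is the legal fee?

$117,881.00

First $155,500 at 35.5% = $55,202.50
Next $102,500 at 29.5% = $30,237.50
Next $67,000 at 21.5% = $14,405.00
Remaining $100,200 at 18% = $18,036.00
Fee: $55,202.50 + $30,237.50 + $14,405.00 + $18,036.00 = $117,881.00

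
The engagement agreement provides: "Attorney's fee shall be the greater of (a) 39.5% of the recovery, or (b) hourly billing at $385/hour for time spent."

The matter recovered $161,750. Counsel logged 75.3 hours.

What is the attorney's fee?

(a) 39.5% of $161,750 = $63,891.25
(b) 75.3 × $385 = $28,990.50
The greater is (a): $63,891.25.

$63,891.25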